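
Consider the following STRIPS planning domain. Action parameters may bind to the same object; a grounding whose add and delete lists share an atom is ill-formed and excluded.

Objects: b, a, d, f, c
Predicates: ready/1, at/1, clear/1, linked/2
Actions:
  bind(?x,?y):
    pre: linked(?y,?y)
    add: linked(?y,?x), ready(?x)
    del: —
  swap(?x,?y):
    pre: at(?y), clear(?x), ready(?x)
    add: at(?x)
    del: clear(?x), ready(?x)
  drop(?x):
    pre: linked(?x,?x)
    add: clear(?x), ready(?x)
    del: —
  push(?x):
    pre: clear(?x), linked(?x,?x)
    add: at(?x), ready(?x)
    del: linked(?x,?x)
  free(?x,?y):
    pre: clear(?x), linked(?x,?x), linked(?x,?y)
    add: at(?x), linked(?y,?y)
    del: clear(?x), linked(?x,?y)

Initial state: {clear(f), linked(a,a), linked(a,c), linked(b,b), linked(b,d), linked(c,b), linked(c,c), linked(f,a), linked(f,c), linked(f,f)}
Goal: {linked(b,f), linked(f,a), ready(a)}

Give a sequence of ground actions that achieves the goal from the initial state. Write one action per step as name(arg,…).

bind(a,b); bind(f,b)

1. bind(a,b)  →  {clear(f), linked(a,a), linked(a,c), linked(b,a), linked(b,b), linked(b,d), linked(c,b), linked(c,c), linked(f,a), linked(f,c), linked(f,f), ready(a)}
2. bind(f,b)  →  {clear(f), linked(a,a), linked(a,c), linked(b,a), linked(b,b), linked(b,d), linked(b,f), linked(c,b), linked(c,c), linked(f,a), linked(f,c), linked(f,f), ready(a), ready(f)}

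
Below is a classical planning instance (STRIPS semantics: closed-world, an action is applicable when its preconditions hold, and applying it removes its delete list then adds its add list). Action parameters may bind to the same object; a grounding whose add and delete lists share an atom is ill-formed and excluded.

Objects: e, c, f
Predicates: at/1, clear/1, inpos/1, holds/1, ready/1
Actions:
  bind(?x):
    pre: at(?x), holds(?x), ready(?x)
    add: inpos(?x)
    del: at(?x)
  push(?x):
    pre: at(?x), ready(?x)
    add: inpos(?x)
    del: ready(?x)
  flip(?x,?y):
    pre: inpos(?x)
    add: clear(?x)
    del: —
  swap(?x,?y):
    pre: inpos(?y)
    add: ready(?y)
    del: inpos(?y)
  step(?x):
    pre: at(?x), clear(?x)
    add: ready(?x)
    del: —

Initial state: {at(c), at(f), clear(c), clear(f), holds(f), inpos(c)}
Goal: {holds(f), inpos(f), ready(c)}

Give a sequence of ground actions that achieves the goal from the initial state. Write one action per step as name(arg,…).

1. swap(e,c)  →  {at(c), at(f), clear(c), clear(f), holds(f), ready(c)}
2. step(f)  →  {at(c), at(f), clear(c), clear(f), holds(f), ready(c), ready(f)}
3. bind(f)  →  {at(c), clear(c), clear(f), holds(f), inpos(f), ready(c), ready(f)}

swap(e,c); step(f); bind(f)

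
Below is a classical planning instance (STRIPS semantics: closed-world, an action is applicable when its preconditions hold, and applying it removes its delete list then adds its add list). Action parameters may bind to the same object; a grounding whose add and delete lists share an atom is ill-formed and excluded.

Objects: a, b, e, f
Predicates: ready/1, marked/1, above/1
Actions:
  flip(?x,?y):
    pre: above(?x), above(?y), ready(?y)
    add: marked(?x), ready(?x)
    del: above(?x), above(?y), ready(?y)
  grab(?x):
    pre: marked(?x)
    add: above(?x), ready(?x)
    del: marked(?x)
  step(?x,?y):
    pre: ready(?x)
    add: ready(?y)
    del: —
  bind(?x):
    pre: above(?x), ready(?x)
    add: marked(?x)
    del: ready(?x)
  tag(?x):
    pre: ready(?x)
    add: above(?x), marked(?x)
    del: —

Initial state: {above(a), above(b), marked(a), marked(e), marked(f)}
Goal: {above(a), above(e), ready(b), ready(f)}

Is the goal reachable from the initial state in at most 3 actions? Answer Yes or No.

1. grab(e)  →  {above(a), above(b), above(e), marked(a), marked(f), ready(e)}
2. grab(f)  →  {above(a), above(b), above(e), above(f), marked(a), ready(e), ready(f)}
3. step(e,b)  →  {above(a), above(b), above(e), above(f), marked(a), ready(b), ready(e), ready(f)}
optimal plan length = 3; 3 ≤ 3

Yes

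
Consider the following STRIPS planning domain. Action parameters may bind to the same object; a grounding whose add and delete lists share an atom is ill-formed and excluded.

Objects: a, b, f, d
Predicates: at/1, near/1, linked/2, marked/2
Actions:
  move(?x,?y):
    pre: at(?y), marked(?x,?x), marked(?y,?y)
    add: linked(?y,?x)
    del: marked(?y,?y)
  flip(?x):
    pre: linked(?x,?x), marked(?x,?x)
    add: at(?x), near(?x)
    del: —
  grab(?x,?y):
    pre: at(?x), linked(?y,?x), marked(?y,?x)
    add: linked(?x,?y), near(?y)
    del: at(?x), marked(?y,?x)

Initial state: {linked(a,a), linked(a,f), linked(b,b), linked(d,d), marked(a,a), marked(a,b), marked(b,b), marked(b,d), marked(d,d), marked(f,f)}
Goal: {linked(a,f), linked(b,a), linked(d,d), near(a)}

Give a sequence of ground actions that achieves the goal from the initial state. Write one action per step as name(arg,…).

flip(a); flip(b); move(a,b)

1. flip(a)  →  {at(a), linked(a,a), linked(a,f), linked(b,b), linked(d,d), marked(a,a), marked(a,b), marked(b,b), marked(b,d), marked(d,d), marked(f,f), near(a)}
2. flip(b)  →  {at(a), at(b), linked(a,a), linked(a,f), linked(b,b), linked(d,d), marked(a,a), marked(a,b), marked(b,b), marked(b,d), marked(d,d), marked(f,f), near(a), near(b)}
3. move(a,b)  →  {at(a), at(b), linked(a,a), linked(a,f), linked(b,a), linked(b,b), linked(d,d), marked(a,a), marked(a,b), marked(b,d), marked(d,d), marked(f,f), near(a), near(b)}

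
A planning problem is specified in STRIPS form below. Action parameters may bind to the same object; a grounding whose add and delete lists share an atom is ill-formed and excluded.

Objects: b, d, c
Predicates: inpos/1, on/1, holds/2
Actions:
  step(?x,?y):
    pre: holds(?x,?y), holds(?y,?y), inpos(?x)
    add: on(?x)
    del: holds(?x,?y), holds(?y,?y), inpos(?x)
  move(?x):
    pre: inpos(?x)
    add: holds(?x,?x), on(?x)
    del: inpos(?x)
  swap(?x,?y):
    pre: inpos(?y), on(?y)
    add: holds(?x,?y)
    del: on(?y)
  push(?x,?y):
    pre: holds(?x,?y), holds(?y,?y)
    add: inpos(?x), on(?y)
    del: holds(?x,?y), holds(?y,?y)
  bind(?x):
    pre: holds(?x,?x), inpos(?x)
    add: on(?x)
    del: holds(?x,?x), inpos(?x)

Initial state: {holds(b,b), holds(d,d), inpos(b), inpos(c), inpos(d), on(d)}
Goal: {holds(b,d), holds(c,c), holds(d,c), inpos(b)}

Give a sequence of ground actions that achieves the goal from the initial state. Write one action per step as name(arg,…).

1. move(c)  →  {holds(b,b), holds(c,c), holds(d,d), inpos(b), inpos(d), on(c), on(d)}
2. swap(b,d)  →  {holds(b,b), holds(b,d), holds(c,c), holds(d,d), inpos(b), inpos(d), on(c)}
3. push(c,c)  →  {holds(b,b), holds(b,d), holds(d,d), inpos(b), inpos(c), inpos(d), on(c)}
4. swap(d,c)  →  {holds(b,b), holds(b,d), holds(d,c), holds(d,d), inpos(b), inpos(c), inpos(d)}
5. move(c)  →  {holds(b,b), holds(b,d), holds(c,c), holds(d,c), holds(d,d), inpos(b), inpos(d), on(c)}

move(c); swap(b,d); push(c,c); swap(d,c); move(c)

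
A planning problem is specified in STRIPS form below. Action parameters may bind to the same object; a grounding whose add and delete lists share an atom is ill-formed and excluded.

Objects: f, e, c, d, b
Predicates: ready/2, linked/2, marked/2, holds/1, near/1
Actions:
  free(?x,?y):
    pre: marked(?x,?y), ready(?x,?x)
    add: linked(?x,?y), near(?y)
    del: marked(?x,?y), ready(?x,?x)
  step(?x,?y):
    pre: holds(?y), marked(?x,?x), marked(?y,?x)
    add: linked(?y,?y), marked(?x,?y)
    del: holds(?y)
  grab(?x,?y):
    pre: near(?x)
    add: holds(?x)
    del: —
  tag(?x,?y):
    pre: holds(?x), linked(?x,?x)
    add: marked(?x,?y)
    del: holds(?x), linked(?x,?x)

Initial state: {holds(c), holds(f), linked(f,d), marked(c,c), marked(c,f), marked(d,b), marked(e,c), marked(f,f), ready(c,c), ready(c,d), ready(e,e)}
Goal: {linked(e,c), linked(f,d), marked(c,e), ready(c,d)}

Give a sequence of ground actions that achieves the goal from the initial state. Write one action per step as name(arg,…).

free(e,c); free(c,c); tag(c,e)

1. free(e,c)  →  {holds(c), holds(f), linked(e,c), linked(f,d), marked(c,c), marked(c,f), marked(d,b), marked(f,f), near(c), ready(c,c), ready(c,d)}
2. free(c,c)  →  {holds(c), holds(f), linked(c,c), linked(e,c), linked(f,d), marked(c,f), marked(d,b), marked(f,f), near(c), ready(c,d)}
3. tag(c,e)  →  {holds(f), linked(e,c), linked(f,d), marked(c,e), marked(c,f), marked(d,b), marked(f,f), near(c), ready(c,d)}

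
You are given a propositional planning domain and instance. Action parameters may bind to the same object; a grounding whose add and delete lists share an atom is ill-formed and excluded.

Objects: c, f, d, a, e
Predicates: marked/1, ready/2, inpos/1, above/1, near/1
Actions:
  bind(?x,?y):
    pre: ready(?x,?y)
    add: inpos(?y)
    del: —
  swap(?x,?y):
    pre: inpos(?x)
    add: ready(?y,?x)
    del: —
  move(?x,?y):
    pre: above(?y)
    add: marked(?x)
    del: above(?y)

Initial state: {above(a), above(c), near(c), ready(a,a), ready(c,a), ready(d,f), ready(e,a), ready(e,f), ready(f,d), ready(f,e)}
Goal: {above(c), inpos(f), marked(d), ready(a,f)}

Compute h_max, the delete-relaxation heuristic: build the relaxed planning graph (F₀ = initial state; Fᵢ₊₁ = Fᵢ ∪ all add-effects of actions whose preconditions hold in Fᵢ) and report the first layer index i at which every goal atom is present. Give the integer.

2

F0 = init (10 atoms)
F1 = F0 ∪ {inpos(a), inpos(d), inpos(e), inpos(f), marked(a), marked(c), marked(d), marked(e), marked(f)}  (19 atoms)
F2 = F1 ∪ {ready(a,d), ready(a,e), ready(a,f), ready(c,d), ready(c,e), ready(c,f), ready(d,a), ready(d,d), ready(d,e), ready(e,d), ready(e,e), ready(f,a), ready(f,f)}  (32 atoms)
goal ⊆ F2  ⇒  h_max = 2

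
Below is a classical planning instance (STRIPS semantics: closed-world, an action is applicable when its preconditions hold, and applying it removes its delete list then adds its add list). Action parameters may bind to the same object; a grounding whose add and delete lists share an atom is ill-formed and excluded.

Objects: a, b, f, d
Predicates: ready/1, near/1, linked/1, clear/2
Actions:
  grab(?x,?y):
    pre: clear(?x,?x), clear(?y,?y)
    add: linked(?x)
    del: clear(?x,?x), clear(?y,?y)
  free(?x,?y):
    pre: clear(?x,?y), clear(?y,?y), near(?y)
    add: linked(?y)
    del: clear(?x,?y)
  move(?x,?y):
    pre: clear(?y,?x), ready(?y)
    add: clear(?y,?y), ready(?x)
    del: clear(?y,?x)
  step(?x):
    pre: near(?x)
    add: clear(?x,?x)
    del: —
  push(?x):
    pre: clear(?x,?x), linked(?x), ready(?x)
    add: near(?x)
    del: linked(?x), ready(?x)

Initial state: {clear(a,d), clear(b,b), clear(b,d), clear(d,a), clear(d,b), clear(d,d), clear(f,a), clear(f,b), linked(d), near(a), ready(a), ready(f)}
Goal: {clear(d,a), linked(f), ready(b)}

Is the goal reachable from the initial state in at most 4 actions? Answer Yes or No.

Yes

1. move(b,f)  →  {clear(a,d), clear(b,b), clear(b,d), clear(d,a), clear(d,b), clear(d,d), clear(f,a), clear(f,f), linked(d), near(a), ready(a), ready(b), ready(f)}
2. grab(f,b)  →  {clear(a,d), clear(b,d), clear(d,a), clear(d,b), clear(d,d), clear(f,a), linked(d), linked(f), near(a), ready(a), ready(b), ready(f)}
optimal plan length = 2; 2 ≤ 4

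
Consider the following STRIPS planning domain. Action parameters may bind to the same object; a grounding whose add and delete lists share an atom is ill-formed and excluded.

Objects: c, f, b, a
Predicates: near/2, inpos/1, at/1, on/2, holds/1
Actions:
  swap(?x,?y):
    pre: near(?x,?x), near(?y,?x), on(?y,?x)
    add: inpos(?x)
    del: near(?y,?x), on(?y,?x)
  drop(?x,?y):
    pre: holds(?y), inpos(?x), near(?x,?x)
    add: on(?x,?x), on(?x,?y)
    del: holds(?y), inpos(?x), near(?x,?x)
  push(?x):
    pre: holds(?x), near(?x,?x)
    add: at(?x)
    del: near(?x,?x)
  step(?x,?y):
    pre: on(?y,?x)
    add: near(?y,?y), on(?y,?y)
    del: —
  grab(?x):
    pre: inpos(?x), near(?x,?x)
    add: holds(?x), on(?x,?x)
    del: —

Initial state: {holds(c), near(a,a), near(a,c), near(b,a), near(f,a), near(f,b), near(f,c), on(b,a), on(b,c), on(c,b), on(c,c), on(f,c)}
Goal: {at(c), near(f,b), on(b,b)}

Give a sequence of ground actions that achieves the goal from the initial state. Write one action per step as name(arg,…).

step(c,c); push(c); step(c,b)

1. step(c,c)  →  {holds(c), near(a,a), near(a,c), near(b,a), near(c,c), near(f,a), near(f,b), near(f,c), on(b,a), on(b,c), on(c,b), on(c,c), on(f,c)}
2. push(c)  →  {at(c), holds(c), near(a,a), near(a,c), near(b,a), near(f,a), near(f,b), near(f,c), on(b,a), on(b,c), on(c,b), on(c,c), on(f,c)}
3. step(c,b)  →  {at(c), holds(c), near(a,a), near(a,c), near(b,a), near(b,b), near(f,a), near(f,b), near(f,c), on(b,a), on(b,b), on(b,c), on(c,b), on(c,c), on(f,c)}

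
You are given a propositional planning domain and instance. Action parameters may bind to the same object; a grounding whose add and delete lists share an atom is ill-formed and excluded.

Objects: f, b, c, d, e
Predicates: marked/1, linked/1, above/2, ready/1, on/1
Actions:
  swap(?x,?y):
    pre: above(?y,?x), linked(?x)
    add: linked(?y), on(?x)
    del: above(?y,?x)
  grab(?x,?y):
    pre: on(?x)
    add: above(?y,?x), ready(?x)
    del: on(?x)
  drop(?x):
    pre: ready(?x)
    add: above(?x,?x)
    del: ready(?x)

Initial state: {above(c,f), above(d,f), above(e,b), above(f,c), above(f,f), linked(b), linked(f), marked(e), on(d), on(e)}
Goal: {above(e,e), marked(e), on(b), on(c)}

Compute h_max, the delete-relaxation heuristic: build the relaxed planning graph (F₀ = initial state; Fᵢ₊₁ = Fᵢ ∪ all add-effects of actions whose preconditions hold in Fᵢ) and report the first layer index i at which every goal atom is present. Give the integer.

2

F0 = init (10 atoms)
F1 = F0 ∪ {above(b,d), above(b,e), above(c,d), above(c,e), above(d,d), above(d,e), above(e,d), above(e,e), above(f,d), above(f,e), linked(c), linked(d), linked(e), on(b), on(f), ready(d), ready(e)}  (27 atoms)
F2 = F1 ∪ {above(b,b), above(b,f), above(c,b), above(d,b), above(e,f), above(f,b), on(c), ready(b), ready(f)}  (36 atoms)
goal ⊆ F2  ⇒  h_max = 2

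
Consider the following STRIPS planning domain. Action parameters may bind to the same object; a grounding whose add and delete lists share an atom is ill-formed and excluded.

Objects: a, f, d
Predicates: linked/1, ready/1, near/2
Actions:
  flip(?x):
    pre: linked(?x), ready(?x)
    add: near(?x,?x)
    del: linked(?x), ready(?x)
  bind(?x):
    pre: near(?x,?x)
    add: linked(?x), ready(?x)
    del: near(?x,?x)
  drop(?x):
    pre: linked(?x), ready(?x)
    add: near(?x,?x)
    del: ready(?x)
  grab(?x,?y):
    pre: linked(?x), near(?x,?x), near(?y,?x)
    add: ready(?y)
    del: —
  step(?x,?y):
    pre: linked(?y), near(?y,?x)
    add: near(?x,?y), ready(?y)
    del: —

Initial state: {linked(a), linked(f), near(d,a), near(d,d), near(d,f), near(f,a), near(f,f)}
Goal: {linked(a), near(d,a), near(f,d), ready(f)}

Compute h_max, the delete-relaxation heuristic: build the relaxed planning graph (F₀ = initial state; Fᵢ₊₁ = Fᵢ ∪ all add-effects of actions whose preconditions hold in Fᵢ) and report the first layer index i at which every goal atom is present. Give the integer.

F0 = init (7 atoms)
F1 = F0 ∪ {linked(d), near(a,f), ready(d), ready(f)}  (11 atoms)
F2 = F1 ∪ {near(a,d), near(f,d), ready(a)}  (14 atoms)
goal ⊆ F2  ⇒  h_max = 2

2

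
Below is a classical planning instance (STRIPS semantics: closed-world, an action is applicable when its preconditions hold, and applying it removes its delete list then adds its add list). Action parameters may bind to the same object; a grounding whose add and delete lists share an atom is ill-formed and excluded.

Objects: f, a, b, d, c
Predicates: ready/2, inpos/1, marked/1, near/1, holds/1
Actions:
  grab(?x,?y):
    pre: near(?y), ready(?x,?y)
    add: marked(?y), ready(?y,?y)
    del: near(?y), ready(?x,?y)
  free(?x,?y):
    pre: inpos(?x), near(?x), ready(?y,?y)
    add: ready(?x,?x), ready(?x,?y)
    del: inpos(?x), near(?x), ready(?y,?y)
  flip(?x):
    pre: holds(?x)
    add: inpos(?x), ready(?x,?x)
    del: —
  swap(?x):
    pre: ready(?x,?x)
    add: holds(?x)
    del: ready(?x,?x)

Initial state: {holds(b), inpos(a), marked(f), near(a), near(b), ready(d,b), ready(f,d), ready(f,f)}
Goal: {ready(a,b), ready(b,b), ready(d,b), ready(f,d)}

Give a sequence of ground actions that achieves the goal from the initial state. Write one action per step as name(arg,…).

flip(b); free(a,b); free(b,f)

1. flip(b)  →  {holds(b), inpos(a), inpos(b), marked(f), near(a), near(b), ready(b,b), ready(d,b), ready(f,d), ready(f,f)}
2. free(a,b)  →  {holds(b), inpos(b), marked(f), near(b), ready(a,a), ready(a,b), ready(d,b), ready(f,d), ready(f,f)}
3. free(b,f)  →  {holds(b), marked(f), ready(a,a), ready(a,b), ready(b,b), ready(b,f), ready(d,b), ready(f,d)}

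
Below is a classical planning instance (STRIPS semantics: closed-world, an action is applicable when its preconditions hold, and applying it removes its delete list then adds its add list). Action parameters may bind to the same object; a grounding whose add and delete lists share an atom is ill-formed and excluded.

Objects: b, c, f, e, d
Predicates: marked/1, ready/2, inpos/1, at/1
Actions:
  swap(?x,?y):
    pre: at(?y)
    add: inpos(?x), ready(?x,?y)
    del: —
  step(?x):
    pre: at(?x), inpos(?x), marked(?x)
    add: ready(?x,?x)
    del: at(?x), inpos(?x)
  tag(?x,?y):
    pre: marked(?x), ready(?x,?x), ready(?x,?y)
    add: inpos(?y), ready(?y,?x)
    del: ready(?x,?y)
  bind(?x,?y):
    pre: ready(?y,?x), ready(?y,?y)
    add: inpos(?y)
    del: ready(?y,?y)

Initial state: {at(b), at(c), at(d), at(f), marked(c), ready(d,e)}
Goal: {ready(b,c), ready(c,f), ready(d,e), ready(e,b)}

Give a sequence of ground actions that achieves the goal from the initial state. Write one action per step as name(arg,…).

swap(b,c); swap(c,f); swap(e,b)

1. swap(b,c)  →  {at(b), at(c), at(d), at(f), inpos(b), marked(c), ready(b,c), ready(d,e)}
2. swap(c,f)  →  {at(b), at(c), at(d), at(f), inpos(b), inpos(c), marked(c), ready(b,c), ready(c,f), ready(d,e)}
3. swap(e,b)  →  {at(b), at(c), at(d), at(f), inpos(b), inpos(c), inpos(e), marked(c), ready(b,c), ready(c,f), ready(d,e), ready(e,b)}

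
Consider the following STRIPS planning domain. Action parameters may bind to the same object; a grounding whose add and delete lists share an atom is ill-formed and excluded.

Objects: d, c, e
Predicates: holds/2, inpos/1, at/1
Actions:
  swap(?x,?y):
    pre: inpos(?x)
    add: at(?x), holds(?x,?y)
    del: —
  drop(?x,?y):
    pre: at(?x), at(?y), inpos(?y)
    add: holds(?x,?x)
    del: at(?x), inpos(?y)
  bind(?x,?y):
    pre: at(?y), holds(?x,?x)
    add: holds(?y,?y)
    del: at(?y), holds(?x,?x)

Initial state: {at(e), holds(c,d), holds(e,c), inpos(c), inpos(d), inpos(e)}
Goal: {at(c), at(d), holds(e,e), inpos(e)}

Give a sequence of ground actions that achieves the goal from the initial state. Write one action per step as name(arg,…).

swap(d,d); swap(c,d); swap(e,e)

1. swap(d,d)  →  {at(d), at(e), holds(c,d), holds(d,d), holds(e,c), inpos(c), inpos(d), inpos(e)}
2. swap(c,d)  →  {at(c), at(d), at(e), holds(c,d), holds(d,d), holds(e,c), inpos(c), inpos(d), inpos(e)}
3. swap(e,e)  →  {at(c), at(d), at(e), holds(c,d), holds(d,d), holds(e,c), holds(e,e), inpos(c), inpos(d), inpos(e)}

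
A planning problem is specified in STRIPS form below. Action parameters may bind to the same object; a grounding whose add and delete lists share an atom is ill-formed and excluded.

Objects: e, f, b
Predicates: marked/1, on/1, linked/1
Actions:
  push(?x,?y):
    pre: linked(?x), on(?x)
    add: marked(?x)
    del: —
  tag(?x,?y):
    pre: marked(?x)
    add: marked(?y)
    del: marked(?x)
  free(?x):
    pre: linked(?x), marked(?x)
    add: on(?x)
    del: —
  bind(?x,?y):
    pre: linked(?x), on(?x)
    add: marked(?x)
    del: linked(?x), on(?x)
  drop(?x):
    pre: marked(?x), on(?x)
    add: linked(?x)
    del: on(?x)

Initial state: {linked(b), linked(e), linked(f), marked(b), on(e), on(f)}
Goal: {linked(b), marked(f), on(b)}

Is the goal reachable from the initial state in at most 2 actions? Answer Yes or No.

1. push(f,e)  →  {linked(b), linked(e), linked(f), marked(b), marked(f), on(e), on(f)}
2. free(b)  →  {linked(b), linked(e), linked(f), marked(b), marked(f), on(b), on(e), on(f)}
optimal plan length = 2; 2 ≤ 2

Yes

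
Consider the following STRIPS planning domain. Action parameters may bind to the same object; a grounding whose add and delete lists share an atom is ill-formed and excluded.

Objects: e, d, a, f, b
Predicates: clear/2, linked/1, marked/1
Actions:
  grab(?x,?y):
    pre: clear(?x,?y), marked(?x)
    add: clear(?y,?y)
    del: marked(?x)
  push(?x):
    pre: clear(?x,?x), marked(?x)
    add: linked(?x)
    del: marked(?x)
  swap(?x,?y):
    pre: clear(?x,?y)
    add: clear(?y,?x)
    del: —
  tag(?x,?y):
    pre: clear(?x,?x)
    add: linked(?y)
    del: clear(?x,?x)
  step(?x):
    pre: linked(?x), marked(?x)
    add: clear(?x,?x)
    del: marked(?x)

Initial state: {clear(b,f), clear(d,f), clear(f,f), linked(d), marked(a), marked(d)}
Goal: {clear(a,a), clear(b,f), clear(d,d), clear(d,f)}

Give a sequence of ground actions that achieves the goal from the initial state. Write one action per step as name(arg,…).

tag(f,a); step(d); step(a)

1. tag(f,a)  →  {clear(b,f), clear(d,f), linked(a), linked(d), marked(a), marked(d)}
2. step(d)  →  {clear(b,f), clear(d,d), clear(d,f), linked(a), linked(d), marked(a)}
3. step(a)  →  {clear(a,a), clear(b,f), clear(d,d), clear(d,f), linked(a), linked(d)}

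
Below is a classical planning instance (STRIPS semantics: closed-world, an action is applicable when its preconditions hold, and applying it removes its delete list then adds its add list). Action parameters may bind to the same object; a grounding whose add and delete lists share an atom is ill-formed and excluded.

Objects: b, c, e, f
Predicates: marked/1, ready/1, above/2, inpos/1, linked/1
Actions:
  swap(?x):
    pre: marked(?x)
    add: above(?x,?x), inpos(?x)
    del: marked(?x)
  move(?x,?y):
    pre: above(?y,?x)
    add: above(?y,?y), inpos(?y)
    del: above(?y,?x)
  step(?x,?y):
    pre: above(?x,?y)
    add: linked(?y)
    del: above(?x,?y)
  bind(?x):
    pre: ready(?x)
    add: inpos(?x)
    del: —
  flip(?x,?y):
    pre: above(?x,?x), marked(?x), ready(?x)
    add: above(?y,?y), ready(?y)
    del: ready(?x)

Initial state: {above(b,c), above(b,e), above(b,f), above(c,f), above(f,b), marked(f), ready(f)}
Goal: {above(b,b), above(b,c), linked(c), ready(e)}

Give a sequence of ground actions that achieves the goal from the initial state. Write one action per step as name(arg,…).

1. move(b,f)  →  {above(b,c), above(b,e), above(b,f), above(c,f), above(f,f), inpos(f), marked(f), ready(f)}
2. move(e,b)  →  {above(b,b), above(b,c), above(b,f), above(c,f), above(f,f), inpos(b), inpos(f), marked(f), ready(f)}
3. move(f,c)  →  {above(b,b), above(b,c), above(b,f), above(c,c), above(f,f), inpos(b), inpos(c), inpos(f), marked(f), ready(f)}
4. step(c,c)  →  {above(b,b), above(b,c), above(b,f), above(f,f), inpos(b), inpos(c), inpos(f), linked(c), marked(f), ready(f)}
5. flip(f,e)  →  {above(b,b), above(b,c), above(b,f), above(e,e), above(f,f), inpos(b), inpos(c), inpos(f), linked(c), marked(f), ready(e)}

move(b,f); move(e,b); move(f,c); step(c,c); flip(f,e)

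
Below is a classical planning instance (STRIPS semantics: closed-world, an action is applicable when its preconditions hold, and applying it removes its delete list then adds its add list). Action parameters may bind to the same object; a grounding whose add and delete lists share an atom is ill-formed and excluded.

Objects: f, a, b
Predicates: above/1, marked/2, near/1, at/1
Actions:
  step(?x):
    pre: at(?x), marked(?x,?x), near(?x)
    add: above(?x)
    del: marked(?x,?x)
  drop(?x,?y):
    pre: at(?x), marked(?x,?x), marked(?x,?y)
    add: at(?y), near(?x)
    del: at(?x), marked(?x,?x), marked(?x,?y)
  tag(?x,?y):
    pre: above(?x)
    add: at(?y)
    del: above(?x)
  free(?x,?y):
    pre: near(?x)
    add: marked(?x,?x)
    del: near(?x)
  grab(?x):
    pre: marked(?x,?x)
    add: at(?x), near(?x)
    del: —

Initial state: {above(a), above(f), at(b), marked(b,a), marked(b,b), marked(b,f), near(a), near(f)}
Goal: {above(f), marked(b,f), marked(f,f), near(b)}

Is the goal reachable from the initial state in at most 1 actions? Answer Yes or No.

1. drop(b,a)  →  {above(a), above(f), at(a), marked(b,f), near(a), near(b), near(f)}
2. free(f,f)  →  {above(a), above(f), at(a), marked(b,f), marked(f,f), near(a), near(b)}
optimal plan length = 2; 2 > 1

No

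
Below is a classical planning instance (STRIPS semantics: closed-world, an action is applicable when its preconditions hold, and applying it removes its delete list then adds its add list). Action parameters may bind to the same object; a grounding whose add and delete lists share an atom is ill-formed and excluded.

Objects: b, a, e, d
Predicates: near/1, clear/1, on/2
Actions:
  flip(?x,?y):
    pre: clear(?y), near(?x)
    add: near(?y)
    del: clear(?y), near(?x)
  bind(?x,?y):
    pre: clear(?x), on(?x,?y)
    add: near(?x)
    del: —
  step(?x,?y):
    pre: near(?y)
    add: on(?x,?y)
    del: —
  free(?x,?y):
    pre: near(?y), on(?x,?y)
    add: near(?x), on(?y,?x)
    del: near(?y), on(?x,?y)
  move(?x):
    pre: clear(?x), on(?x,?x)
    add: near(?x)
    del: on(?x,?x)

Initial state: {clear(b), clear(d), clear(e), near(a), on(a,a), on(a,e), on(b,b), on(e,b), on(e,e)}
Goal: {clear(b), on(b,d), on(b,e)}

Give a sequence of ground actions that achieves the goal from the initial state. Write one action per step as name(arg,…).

1. flip(a,e)  →  {clear(b), clear(d), near(e), on(a,a), on(a,e), on(b,b), on(e,b), on(e,e)}
2. step(b,e)  →  {clear(b), clear(d), near(e), on(a,a), on(a,e), on(b,b), on(b,e), on(e,b), on(e,e)}
3. flip(e,d)  →  {clear(b), near(d), on(a,a), on(a,e), on(b,b), on(b,e), on(e,b), on(e,e)}
4. step(b,d)  →  {clear(b), near(d), on(a,a), on(a,e), on(b,b), on(b,d), on(b,e), on(e,b), on(e,e)}

flip(a,e); step(b,e); flip(e,d); step(b,d)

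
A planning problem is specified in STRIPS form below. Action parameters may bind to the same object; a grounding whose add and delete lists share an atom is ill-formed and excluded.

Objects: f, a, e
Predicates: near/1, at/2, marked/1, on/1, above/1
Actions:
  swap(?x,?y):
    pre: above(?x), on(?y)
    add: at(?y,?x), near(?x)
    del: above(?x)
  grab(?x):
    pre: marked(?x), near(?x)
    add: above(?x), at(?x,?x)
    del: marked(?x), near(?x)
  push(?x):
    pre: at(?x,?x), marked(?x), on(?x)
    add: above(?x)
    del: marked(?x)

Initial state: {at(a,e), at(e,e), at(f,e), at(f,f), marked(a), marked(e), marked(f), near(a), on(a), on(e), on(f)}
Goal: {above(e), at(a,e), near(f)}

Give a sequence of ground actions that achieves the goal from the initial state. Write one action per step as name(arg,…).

push(f); swap(f,f); push(e)

1. push(f)  →  {above(f), at(a,e), at(e,e), at(f,e), at(f,f), marked(a), marked(e), near(a), on(a), on(e), on(f)}
2. swap(f,f)  →  {at(a,e), at(e,e), at(f,e), at(f,f), marked(a), marked(e), near(a), near(f), on(a), on(e), on(f)}
3. push(e)  →  {above(e), at(a,e), at(e,e), at(f,e), at(f,f), marked(a), near(a), near(f), on(a), on(e), on(f)}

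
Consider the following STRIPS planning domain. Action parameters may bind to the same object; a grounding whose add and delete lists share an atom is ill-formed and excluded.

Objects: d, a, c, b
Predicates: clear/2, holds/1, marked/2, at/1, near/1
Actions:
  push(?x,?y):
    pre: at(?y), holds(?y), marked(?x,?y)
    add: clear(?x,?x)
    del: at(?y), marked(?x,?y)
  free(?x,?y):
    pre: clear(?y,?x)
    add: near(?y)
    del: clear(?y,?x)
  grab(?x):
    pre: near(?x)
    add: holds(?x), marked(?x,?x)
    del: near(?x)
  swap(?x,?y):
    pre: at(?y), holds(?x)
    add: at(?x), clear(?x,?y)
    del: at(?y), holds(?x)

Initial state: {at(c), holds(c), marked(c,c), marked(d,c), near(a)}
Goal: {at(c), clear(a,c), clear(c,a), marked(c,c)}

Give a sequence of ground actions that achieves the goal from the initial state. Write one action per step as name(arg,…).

1. grab(a)  →  {at(c), holds(a), holds(c), marked(a,a), marked(c,c), marked(d,c)}
2. swap(a,c)  →  {at(a), clear(a,c), holds(c), marked(a,a), marked(c,c), marked(d,c)}
3. swap(c,a)  →  {at(c), clear(a,c), clear(c,a), marked(a,a), marked(c,c), marked(d,c)}

grab(a); swap(a,c); swap(c,a)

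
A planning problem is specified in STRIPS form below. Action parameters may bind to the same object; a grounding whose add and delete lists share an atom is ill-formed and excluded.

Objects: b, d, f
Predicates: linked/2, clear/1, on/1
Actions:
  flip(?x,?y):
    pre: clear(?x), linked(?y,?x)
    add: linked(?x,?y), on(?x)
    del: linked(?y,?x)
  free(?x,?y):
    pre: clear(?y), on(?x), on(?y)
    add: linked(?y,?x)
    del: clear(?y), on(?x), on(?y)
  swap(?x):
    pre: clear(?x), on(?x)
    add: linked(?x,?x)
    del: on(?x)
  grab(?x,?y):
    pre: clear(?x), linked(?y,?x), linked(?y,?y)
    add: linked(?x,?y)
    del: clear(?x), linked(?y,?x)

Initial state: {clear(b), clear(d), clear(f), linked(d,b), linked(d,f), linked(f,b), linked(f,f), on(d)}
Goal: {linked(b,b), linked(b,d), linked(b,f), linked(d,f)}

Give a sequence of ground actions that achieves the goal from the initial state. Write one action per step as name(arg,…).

1. flip(b,d)  →  {clear(b), clear(d), clear(f), linked(b,d), linked(d,f), linked(f,b), linked(f,f), on(b), on(d)}
2. flip(b,f)  →  {clear(b), clear(d), clear(f), linked(b,d), linked(b,f), linked(d,f), linked(f,f), on(b), on(d)}
3. free(b,b)  →  {clear(d), clear(f), linked(b,b), linked(b,d), linked(b,f), linked(d,f), linked(f,f), on(d)}

flip(b,d); flip(b,f); free(b,b)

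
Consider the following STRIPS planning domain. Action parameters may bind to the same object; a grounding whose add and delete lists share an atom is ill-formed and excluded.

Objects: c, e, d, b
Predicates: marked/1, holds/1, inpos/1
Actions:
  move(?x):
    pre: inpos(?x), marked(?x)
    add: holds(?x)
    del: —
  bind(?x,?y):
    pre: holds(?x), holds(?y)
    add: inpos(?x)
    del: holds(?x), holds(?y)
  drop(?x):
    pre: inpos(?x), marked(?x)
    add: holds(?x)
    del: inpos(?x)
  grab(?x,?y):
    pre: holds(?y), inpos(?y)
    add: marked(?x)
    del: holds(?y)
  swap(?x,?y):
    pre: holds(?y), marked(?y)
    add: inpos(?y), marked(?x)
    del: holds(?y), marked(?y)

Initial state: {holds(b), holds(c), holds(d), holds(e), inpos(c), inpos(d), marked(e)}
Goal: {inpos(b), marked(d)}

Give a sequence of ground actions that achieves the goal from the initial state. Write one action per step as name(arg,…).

1. bind(b,c)  →  {holds(d), holds(e), inpos(b), inpos(c), inpos(d), marked(e)}
2. grab(d,d)  →  {holds(e), inpos(b), inpos(c), inpos(d), marked(d), marked(e)}

bind(b,c); grab(d,d)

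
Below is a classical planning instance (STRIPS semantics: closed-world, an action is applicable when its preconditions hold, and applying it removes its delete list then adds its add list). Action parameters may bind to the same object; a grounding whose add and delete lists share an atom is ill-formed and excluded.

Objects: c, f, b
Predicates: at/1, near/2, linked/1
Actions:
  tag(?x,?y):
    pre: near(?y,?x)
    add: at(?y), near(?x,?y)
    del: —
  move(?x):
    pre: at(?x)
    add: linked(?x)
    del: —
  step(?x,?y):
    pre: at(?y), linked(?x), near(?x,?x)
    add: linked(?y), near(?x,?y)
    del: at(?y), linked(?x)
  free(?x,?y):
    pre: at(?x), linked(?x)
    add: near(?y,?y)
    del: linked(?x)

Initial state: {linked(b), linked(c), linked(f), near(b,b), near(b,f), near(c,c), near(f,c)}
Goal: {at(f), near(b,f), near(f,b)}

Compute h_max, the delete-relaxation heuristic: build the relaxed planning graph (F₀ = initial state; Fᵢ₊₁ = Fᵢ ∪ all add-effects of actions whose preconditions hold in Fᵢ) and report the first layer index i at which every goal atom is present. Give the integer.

1

F0 = init (7 atoms)
F1 = F0 ∪ {at(b), at(c), at(f), near(c,f), near(f,b)}  (12 atoms)
goal ⊆ F1  ⇒  h_max = 1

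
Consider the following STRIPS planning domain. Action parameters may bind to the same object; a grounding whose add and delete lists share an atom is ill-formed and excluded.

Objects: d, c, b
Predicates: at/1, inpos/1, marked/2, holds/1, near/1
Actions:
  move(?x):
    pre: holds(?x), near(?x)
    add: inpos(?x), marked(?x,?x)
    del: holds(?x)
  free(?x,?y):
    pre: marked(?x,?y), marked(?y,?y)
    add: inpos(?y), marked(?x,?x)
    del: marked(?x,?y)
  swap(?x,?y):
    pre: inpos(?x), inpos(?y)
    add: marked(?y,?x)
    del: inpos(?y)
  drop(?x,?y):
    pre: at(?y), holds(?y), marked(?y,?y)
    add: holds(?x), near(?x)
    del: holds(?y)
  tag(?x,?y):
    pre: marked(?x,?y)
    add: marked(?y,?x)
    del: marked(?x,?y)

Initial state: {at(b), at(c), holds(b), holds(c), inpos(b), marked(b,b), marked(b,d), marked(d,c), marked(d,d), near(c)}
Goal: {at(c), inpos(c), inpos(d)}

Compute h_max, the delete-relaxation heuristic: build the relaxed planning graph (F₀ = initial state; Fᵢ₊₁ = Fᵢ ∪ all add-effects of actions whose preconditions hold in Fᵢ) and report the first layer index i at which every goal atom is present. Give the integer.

F0 = init (10 atoms)
F1 = F0 ∪ {holds(d), inpos(c), inpos(d), marked(c,c), marked(c,d), marked(d,b), near(d)}  (17 atoms)
goal ⊆ F1  ⇒  h_max = 1

1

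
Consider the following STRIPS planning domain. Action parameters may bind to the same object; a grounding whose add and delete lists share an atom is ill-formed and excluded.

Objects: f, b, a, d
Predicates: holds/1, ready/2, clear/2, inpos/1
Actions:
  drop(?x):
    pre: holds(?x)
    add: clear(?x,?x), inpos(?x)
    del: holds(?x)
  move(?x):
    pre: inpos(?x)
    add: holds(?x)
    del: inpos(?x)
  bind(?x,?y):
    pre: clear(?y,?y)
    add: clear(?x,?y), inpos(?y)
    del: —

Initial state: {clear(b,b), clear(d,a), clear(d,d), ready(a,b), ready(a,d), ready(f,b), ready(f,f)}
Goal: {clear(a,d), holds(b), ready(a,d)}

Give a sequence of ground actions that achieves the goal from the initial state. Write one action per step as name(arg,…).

bind(f,b); move(b); bind(a,d)

1. bind(f,b)  →  {clear(b,b), clear(d,a), clear(d,d), clear(f,b), inpos(b), ready(a,b), ready(a,d), ready(f,b), ready(f,f)}
2. move(b)  →  {clear(b,b), clear(d,a), clear(d,d), clear(f,b), holds(b), ready(a,b), ready(a,d), ready(f,b), ready(f,f)}
3. bind(a,d)  →  {clear(a,d), clear(b,b), clear(d,a), clear(d,d), clear(f,b), holds(b), inpos(d), ready(a,b), ready(a,d), ready(f,b), ready(f,f)}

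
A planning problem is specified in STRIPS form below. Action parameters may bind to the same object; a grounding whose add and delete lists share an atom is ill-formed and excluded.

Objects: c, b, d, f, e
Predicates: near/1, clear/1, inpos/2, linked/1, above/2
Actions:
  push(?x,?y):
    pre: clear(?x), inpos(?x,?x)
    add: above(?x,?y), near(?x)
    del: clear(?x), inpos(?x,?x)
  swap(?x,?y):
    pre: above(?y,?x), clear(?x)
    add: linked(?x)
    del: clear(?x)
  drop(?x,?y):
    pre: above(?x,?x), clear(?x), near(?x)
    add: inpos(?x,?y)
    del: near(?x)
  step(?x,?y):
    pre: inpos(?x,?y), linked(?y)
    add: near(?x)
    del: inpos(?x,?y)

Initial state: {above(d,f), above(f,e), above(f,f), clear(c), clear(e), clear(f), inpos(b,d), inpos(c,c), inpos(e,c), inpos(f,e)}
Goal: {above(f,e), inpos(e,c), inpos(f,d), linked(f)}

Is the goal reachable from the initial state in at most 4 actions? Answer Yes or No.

Yes

1. swap(e,f)  →  {above(d,f), above(f,e), above(f,f), clear(c), clear(f), inpos(b,d), inpos(c,c), inpos(e,c), inpos(f,e), linked(e)}
2. step(f,e)  →  {above(d,f), above(f,e), above(f,f), clear(c), clear(f), inpos(b,d), inpos(c,c), inpos(e,c), linked(e), near(f)}
3. drop(f,d)  →  {above(d,f), above(f,e), above(f,f), clear(c), clear(f), inpos(b,d), inpos(c,c), inpos(e,c), inpos(f,d), linked(e)}
4. swap(f,d)  →  {above(d,f), above(f,e), above(f,f), clear(c), inpos(b,d), inpos(c,c), inpos(e,c), inpos(f,d), linked(e), linked(f)}
optimal plan length = 4; 4 ≤ 4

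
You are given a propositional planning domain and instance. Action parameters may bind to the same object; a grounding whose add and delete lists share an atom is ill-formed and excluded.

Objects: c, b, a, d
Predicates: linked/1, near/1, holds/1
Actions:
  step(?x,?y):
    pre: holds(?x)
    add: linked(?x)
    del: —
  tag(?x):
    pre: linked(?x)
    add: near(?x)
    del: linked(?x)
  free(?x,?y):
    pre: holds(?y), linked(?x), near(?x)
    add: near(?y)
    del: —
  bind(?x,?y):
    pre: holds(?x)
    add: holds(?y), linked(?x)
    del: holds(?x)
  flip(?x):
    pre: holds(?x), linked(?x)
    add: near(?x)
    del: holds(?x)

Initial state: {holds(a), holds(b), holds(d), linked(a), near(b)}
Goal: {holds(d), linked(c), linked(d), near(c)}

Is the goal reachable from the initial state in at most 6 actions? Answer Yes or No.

Yes

1. step(b,c)  →  {holds(a), holds(b), holds(d), linked(a), linked(b), near(b)}
2. bind(d,c)  →  {holds(a), holds(b), holds(c), linked(a), linked(b), linked(d), near(b)}
3. free(b,c)  →  {holds(a), holds(b), holds(c), linked(a), linked(b), linked(d), near(b), near(c)}
4. bind(c,d)  →  {holds(a), holds(b), holds(d), linked(a), linked(b), linked(c), linked(d), near(b), near(c)}
optimal plan length = 4; 4 ≤ 6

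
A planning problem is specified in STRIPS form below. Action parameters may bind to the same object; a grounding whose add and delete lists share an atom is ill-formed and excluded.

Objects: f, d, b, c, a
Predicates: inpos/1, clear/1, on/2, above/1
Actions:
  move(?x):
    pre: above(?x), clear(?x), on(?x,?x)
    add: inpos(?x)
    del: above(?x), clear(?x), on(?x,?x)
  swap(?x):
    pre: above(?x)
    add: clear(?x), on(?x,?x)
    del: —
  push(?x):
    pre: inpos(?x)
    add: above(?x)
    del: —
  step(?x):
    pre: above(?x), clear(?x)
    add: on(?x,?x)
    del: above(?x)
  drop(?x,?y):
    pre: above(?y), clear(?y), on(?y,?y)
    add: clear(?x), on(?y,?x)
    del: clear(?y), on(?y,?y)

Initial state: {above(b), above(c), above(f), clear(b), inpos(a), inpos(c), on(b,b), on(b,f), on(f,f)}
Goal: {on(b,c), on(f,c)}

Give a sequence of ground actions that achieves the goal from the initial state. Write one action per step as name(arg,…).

swap(f); drop(c,f); drop(c,b)

1. swap(f)  →  {above(b), above(c), above(f), clear(b), clear(f), inpos(a), inpos(c), on(b,b), on(b,f), on(f,f)}
2. drop(c,f)  →  {above(b), above(c), above(f), clear(b), clear(c), inpos(a), inpos(c), on(b,b), on(b,f), on(f,c)}
3. drop(c,b)  →  {above(b), above(c), above(f), clear(c), inpos(a), inpos(c), on(b,c), on(b,f), on(f,c)}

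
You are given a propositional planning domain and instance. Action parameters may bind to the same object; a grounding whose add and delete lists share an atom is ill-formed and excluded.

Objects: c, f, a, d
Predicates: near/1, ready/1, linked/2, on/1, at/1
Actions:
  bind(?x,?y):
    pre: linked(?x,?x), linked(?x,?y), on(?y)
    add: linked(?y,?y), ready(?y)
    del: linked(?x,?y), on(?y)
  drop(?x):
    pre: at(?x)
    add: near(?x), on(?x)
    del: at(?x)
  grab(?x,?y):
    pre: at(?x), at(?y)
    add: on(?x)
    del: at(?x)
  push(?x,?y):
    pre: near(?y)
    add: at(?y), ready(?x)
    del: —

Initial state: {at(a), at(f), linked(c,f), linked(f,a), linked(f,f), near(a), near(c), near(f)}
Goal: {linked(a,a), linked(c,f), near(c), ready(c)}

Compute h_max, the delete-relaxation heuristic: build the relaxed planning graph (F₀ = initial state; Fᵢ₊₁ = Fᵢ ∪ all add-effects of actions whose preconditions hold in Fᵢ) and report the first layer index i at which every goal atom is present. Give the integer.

2

F0 = init (8 atoms)
F1 = F0 ∪ {at(c), on(a), on(f), ready(a), ready(c), ready(d), ready(f)}  (15 atoms)
F2 = F1 ∪ {linked(a,a), on(c)}  (17 atoms)
goal ⊆ F2  ⇒  h_max = 2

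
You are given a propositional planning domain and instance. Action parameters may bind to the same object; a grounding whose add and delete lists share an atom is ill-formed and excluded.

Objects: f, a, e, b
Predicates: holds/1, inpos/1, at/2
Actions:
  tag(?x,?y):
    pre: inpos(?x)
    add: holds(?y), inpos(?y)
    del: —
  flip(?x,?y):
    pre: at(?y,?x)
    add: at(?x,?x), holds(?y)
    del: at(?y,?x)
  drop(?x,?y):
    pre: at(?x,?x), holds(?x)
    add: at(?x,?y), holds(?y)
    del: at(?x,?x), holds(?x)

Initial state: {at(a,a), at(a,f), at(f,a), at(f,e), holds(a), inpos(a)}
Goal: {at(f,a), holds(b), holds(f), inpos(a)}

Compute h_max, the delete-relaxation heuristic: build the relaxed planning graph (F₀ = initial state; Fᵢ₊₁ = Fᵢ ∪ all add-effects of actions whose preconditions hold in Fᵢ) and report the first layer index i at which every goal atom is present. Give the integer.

1

F0 = init (6 atoms)
F1 = F0 ∪ {at(a,b), at(a,e), at(e,e), at(f,f), holds(b), holds(e), holds(f), inpos(b), inpos(e), inpos(f)}  (16 atoms)
goal ⊆ F1  ⇒  h_max = 1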